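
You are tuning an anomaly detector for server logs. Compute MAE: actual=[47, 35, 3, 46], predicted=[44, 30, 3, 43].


Absolute errors: |47-44|=3, |35-30|=5, |3-3|=0, |46-43|=3
Sum = 11
MAE = 11/4 = 11/4

11/4


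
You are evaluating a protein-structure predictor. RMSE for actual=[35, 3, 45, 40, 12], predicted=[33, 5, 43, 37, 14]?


MSE = 25/5 = 5
RMSE = √(25/5) = 2.2361

2.2361


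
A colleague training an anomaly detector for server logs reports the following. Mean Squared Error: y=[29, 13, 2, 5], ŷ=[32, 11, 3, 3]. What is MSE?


Squared errors: (29-32)²=9, (13-11)²=4, (2-3)²=1, (5-3)²=4
Sum = 18
MSE = 18/4 = 9/2

9/2


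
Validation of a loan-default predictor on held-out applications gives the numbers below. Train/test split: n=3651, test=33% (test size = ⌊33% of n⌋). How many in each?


Test = ⌊3651·33/100⌋ = 1204
Train = 3651 - 1204 = 2447

Train: 2447, Test: 1204


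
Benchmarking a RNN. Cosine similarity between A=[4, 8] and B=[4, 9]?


A·B = 4·4 + 8·9 = 88
‖A‖ = √80 = 8.9443, ‖B‖ = √97 = 9.8489
cos = 88/(√80·√97) = 88/√7760 = 0.999

0.999


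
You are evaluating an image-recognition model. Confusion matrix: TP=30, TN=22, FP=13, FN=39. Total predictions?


Total = TP + TN + FP + FN
= 30 + 22 + 13 + 39
= 104
(Predicted positive: 43, predicted negative: 61)

104


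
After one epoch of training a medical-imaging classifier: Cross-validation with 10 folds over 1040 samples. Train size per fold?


Fold size = 1040/10 = 104
Training per fold = 1040 - 104 = 936

936


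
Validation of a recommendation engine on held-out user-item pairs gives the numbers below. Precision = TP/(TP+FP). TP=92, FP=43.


Precision = TP/(TP+FP)
= 92/(92+43)
= 92/135 = 68.15%

68.15%


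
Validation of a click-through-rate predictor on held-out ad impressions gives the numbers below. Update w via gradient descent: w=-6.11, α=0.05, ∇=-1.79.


w_new = w - α·∇
= -6.11 - 0.05·-1.79
= -6.11 + 0.0895
= -6.0205

-6.0205


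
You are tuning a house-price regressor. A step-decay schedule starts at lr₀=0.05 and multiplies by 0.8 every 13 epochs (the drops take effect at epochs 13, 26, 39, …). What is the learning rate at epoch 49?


n_drops = ⌊49/13⌋ = 3
lr = 0.05·0.8^3 = 0.05·0.512 = 0.0256

0.0256


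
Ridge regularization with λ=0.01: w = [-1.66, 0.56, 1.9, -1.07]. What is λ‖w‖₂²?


‖w‖₂² = (-1.66)² + (0.56)² + (1.9)² + (-1.07)²
     = 2.7556 + 0.3136 + 3.61 + 1.1449
     = 7.8241
λ·‖w‖₂² = 0.01·7.8241 = 0.078241

0.078241


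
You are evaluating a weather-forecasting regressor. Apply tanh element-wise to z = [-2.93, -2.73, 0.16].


tanh(-2.93) = -0.9943
tanh(-2.73) = -0.9915
tanh(0.16) = 0.1586
result = [-0.9943, -0.9915, 0.1586]

[-0.9943, -0.9915, 0.1586]


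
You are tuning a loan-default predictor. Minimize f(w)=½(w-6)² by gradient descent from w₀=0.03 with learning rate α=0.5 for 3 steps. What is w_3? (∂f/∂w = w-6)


step 1: grad = 0.03-6 = -5.97; w = 0.03 - 0.5·(-5.97) = 3.015
step 2: grad = 3.015-6 = -2.985; w = 3.015 - 0.5·(-2.985) = 4.5075
step 3: grad = 4.5075-6 = -1.4925; w = 4.5075 - 0.5·(-1.4925) = 5.25375

5.25375


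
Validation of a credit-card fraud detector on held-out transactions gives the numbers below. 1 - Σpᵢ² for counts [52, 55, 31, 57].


Probabilities: [52/195, 55/195, 31/195, 57/195] ≈ [0.2667, 0.2821, 0.159, 0.2923]
Σpᵢ² = (2704 + 3025 + 961 + 3249)/195² = 9939/38025
Gini = 1 - Σpᵢ² = 1 - 9939/38025 = 0.7386

0.7386


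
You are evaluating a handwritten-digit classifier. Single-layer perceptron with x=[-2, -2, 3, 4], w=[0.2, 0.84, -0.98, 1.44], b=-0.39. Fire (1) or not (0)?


z = (-2)·(0.2) + (-2)·(0.84) + (3)·(-0.98) + (4)·(1.44) - 0.39
  = 0.35
step(z) = 1 (z≥0)

1


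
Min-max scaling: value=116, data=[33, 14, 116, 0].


min=0, max=116
(116-0)/(116-0) = 116/116 = 1.0

1.0


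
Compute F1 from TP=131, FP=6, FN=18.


Precision = 131/137 = 0.9562
Recall = 131/149 = 0.8792
F1 = 2·P·R/(P+R) = 2·TP/(2·TP+FP+FN) = 262/(262+6+18) = 262/286 = 0.9161

0.9161


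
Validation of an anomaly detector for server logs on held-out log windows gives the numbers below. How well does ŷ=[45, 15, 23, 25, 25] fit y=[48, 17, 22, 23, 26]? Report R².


ȳ = 27.2
SS_res = Σ(y-ŷ)² = 19
SS_tot = Σ(y-ȳ)² = 582.8
R² = 1 - SS_res/SS_tot = 1 - 0.0326 = 0.9674

0.9674


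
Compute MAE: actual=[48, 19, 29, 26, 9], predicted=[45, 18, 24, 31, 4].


Absolute errors: |48-45|=3, |19-18|=1, |29-24|=5, |26-31|=5, |9-4|=5
Sum = 19
MAE = 19/5 = 19/5

19/5


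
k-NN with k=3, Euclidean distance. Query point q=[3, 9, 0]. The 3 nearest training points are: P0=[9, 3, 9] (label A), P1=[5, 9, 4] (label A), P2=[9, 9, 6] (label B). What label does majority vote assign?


d(q,P0) = 12.3693  (label A)
d(q,P1) = 4.4721  (label A)
d(q,P2) = 8.4853  (label B)
Votes: A=2, B=1
Majority → A

A


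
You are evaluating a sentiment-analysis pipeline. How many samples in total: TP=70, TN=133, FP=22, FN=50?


Total = TP + TN + FP + FN
= 70 + 133 + 22 + 50
= 275
(Predicted positive: 92, predicted negative: 183)

275


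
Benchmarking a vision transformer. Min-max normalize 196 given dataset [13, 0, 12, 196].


min=0, max=196
(196-0)/(196-0) = 196/196 = 1.0

1.0


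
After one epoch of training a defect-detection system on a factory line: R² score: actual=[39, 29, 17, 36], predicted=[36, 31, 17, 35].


ȳ = 30.25
SS_res = Σ(y-ŷ)² = 14
SS_tot = Σ(y-ȳ)² = 286.75
R² = 1 - SS_res/SS_tot = 1 - 0.0488 = 0.9512

0.9512


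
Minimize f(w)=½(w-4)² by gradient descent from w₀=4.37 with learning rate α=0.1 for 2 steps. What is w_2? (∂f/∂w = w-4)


step 1: grad = 4.37-4 = 0.37; w = 4.37 - 0.1·(0.37) = 4.333
step 2: grad = 4.333-4 = 0.333; w = 4.333 - 0.1·(0.333) = 4.2997

4.2997


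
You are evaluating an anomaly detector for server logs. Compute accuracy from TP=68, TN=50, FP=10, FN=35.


Accuracy = (TP+TN)/(TP+TN+FP+FN)
= (68+50)/(163)
= 118/163 = 72.39%

72.39%


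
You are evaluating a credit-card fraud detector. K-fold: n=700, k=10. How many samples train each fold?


Fold size = 700/10 = 70
Training per fold = 700 - 70 = 630

630


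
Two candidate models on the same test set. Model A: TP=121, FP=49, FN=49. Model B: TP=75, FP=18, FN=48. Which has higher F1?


Model A: P=121/170=0.7118, R=121/170=0.7118, F1=2PR/(P+R)=2TP/(2TP+FP+FN)=242/340=0.7118
Model B: P=75/93=0.8065, R=75/123=0.6098, F1=2PR/(P+R)=2TP/(2TP+FP+FN)=150/216=0.6944
0.7118 > 0.6944 → Model A

Model A


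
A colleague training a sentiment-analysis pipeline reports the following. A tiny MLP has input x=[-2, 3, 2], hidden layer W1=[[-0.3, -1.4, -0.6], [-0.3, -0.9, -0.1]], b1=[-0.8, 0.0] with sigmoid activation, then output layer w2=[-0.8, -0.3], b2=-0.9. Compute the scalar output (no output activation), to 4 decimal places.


z1[0] = (-0.3)·(-2) + (-1.4)·(3) + (-0.6)·(2) - 0.8 = -5.6
z1[1] = (-0.3)·(-2) + (-0.9)·(3) + (-0.1)·(2) + 0.0 = -2.3
h = sigmoid(z1) = [0.0037, 0.0911]
output = (-0.8)·(0.0037) + (-0.3)·(0.0911) - 0.9 = -0.9303

-0.9303


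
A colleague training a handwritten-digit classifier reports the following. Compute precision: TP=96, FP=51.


Precision = TP/(TP+FP)
= 96/(96+51)
= 96/147 = 65.31%

65.31%


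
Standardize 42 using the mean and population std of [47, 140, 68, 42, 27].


μ = 64.8, σ = 39.8266
z = (42 - 64.8)/39.8266 = -0.5725

-0.5725


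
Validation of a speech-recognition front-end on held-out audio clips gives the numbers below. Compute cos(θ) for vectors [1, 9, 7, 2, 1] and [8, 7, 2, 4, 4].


A·B = 1·8 + 9·7 + 7·2 + 2·4 + 1·4 = 97
‖A‖ = √136 = 11.6619, ‖B‖ = √149 = 12.2066
cos = 97/(√136·√149) = 97/√20264 = 0.6814

0.6814


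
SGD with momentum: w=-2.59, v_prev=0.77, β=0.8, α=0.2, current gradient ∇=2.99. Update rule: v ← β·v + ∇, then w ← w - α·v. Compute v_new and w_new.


v_new = 0.8·0.77 + 2.99 = 0.616 + 2.99 = 3.606
w_new = -2.59 - 0.2·3.606 = -2.59 - 0.7212 = -3.3112

v_new=3.606, w_new=-3.3112


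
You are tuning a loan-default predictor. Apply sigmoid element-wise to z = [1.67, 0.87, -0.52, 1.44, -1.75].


σ(1.67) = 1/(1+e^-1.67) = 0.8416
σ(0.87) = 1/(1+e^-0.87) = 0.7047
σ(-0.52) = 1/(1+e^0.52) = 0.3729
σ(1.44) = 1/(1+e^-1.44) = 0.8085
σ(-1.75) = 1/(1+e^1.75) = 0.148
result = [0.8416, 0.7047, 0.3729, 0.8085, 0.148]

[0.8416, 0.7047, 0.3729, 0.8085, 0.148]


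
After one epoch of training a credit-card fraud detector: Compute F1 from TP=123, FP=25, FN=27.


Precision = 123/148 = 0.8311
Recall = 123/150 = 0.82
F1 = 2·P·R/(P+R) = 2·TP/(2·TP+FP+FN) = 246/(246+25+27) = 246/298 = 0.8255

0.8255


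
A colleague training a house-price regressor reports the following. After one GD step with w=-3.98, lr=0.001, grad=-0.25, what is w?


w_new = w - α·∇
= -3.98 - 0.001·-0.25
= -3.98 + 0.00025
= -3.97975

-3.97975


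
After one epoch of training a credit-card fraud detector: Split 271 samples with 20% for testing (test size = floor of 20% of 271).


Test = ⌊271·20/100⌋ = 54
Train = 271 - 54 = 217

Train: 217, Test: 54


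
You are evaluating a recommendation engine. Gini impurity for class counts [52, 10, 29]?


Probabilities: [52/91, 10/91, 29/91] ≈ [0.5714, 0.1099, 0.3187]
Σpᵢ² = (2704 + 100 + 841)/91² = 3645/8281
Gini = 1 - Σpᵢ² = 1 - 3645/8281 = 0.5598

0.5598


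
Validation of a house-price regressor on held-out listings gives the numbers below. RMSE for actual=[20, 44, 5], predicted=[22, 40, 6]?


MSE = 21/3 = 7
RMSE = √(21/3) = 2.6458

2.6458


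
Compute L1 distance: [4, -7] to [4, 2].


d = |4-4| + |-7-2|
  = 0 + 9
  = 9

9


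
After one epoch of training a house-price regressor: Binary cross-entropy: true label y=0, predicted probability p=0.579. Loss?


BCE = -[y·ln(p) + (1-y)·ln(1-p)]
= -0 - 1·ln(1-0.579)
= -ln(0.421) = 0.8651

0.8651


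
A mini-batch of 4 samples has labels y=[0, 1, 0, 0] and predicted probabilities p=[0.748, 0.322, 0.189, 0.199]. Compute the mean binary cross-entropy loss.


L[0] = -ln(1-0.748) = -ln(0.252) = 1.3783
L[1] = -ln(0.322) = 1.1332
L[2] = -ln(1-0.189) = -ln(0.811) = 0.2095
L[3] = -ln(1-0.199) = -ln(0.801) = 0.2219
mean = (1.3783 + 1.1332 + 0.2095 + 0.2219)/4 = 0.7357

0.7357


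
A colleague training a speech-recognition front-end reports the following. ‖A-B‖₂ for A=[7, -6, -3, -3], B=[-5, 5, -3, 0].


d = √((7+ 5)² + (-6-5)² + (-3+ 3)² + (-3-0)²)
  = √(144 + 121 + 0 + 9)
  = √274 = 16.5529

16.5529


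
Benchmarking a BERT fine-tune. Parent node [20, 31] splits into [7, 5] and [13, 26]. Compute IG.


Parent = [20, 31], H_parent = 0.9662
H_left = 0.9799 (n=12), H_right = 0.9183 (n=39)
H_children = (12/51)·0.9799 + (39/51)·0.9183 = 0.9328
IG = 0.9662 - 0.9328 = 0.0334

0.0334


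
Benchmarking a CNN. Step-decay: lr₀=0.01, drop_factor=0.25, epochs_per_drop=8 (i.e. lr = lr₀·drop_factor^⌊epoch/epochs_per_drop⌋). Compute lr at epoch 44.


n_drops = ⌊44/8⌋ = 5
lr = 0.01·0.25^5 = 0.01·0.0009765625 = 0.000009765625

0.000009765625


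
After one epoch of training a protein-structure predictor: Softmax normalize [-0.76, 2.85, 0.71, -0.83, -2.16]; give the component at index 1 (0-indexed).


Exponentials: e^-0.76=0.4677, e^2.85=17.2878, e^0.71=2.034, e^-0.83=0.436, e^-2.16=0.1153
Sum = 20.3408
Softmax = [0.023, 0.8499, 0.1, 0.0214, 0.0057]
p[1] = 17.2878/20.3408 = 0.8499

0.8499


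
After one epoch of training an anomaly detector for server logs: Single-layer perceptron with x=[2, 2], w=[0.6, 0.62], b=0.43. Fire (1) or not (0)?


z = (2)·(0.6) + (2)·(0.62) + 0.43
  = 2.87
step(z) = 1 (z≥0)

1


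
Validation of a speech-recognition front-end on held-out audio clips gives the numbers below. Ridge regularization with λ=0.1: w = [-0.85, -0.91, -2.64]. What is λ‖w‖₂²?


‖w‖₂² = (-0.85)² + (-0.91)² + (-2.64)²
     = 0.7225 + 0.8281 + 6.9696
     = 8.5202
λ·‖w‖₂² = 0.1·8.5202 = 0.85202

0.85202


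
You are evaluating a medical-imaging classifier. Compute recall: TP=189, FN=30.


Recall = TP/(TP+FN)
= 189/(189+30)
= 189/219 = 86.3%

86.3%


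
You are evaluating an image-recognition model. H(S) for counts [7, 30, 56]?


Probabilities: [7/93, 30/93, 56/93] ≈ [0.0753, 0.3226, 0.6022]
H = -((7/93)·log₂(7/93) + (30/93)·log₂(30/93) + (56/93)·log₂(56/93))
  = 1.2481 bits

1.2481 bits


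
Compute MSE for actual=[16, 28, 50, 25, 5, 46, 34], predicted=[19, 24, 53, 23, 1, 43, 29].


Squared errors: (16-19)²=9, (28-24)²=16, (50-53)²=9, (25-23)²=4, (5-1)²=16, (46-43)²=9, (34-29)²=25
Sum = 88
MSE = 88/7 = 88/7

88/7


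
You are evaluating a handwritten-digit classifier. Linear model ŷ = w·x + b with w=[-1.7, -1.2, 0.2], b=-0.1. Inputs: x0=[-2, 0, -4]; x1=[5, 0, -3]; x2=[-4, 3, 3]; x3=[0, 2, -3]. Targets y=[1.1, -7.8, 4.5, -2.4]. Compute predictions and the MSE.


ŷ0 = (-1.7)·(-2) + (-1.2)·(0) + (0.2)·(-4) - 0.1 = 2.5
ŷ1 = (-1.7)·(5) + (-1.2)·(0) + (0.2)·(-3) - 0.1 = -9.2
ŷ2 = (-1.7)·(-4) + (-1.2)·(3) + (0.2)·(3) - 0.1 = 3.7
ŷ3 = (-1.7)·(0) + (-1.2)·(2) + (0.2)·(-3) - 0.1 = -3.1
errors² = [1.96, 1.96, 0.64, 0.49]
MSE = 5.0500/4 = 1.2625

1.2625


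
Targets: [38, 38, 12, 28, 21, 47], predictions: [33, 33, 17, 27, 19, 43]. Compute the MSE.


Squared errors: (38-33)²=25, (38-33)²=25, (12-17)²=25, (28-27)²=1, (21-19)²=4, (47-43)²=16
Sum = 96
MSE = 96/6 = 16

16


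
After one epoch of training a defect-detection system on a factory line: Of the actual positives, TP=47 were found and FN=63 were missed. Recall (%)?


Recall = TP/(TP+FN)
= 47/(47+63)
= 47/110 = 42.73%

42.73%


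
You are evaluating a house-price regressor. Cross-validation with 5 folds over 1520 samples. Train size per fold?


Fold size = 1520/5 = 304
Training per fold = 1520 - 304 = 1216

1216


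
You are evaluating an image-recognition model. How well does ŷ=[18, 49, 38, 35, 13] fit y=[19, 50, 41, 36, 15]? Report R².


ȳ = 32.2
SS_res = Σ(y-ŷ)² = 16
SS_tot = Σ(y-ȳ)² = 878.8
R² = 1 - SS_res/SS_tot = 1 - 0.0182 = 0.9818

0.9818


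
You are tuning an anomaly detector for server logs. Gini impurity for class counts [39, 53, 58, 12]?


Probabilities: [39/162, 53/162, 58/162, 12/162] ≈ [0.2407, 0.3272, 0.358, 0.0741]
Σpᵢ² = (1521 + 2809 + 3364 + 144)/162² = 7838/26244
Gini = 1 - Σpᵢ² = 1 - 7838/26244 = 0.7013

0.7013


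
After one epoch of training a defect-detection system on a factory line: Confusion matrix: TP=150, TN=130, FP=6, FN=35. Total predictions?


Total = TP + TN + FP + FN
= 150 + 130 + 6 + 35
= 321
(Predicted positive: 156, predicted negative: 165)

321


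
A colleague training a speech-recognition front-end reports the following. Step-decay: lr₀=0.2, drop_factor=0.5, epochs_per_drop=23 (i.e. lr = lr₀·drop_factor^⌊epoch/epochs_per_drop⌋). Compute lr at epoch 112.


n_drops = ⌊112/23⌋ = 4
lr = 0.2·0.5^4 = 0.2·0.0625 = 0.0125

0.0125


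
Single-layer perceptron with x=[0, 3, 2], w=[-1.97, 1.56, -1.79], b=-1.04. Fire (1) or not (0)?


z = (0)·(-1.97) + (3)·(1.56) + (2)·(-1.79) - 1.04
  = 0.06
step(z) = 1 (z≥0)

1


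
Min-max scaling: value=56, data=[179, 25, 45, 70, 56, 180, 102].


min=25, max=180
(56-25)/(180-25) = 31/155 = 0.2

0.2


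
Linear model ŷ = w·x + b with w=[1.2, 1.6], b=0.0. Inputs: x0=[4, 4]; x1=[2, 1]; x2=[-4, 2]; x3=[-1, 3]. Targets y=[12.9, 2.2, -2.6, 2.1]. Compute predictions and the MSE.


ŷ0 = (1.2)·(4) + (1.6)·(4) + 0.0 = 11.2
ŷ1 = (1.2)·(2) + (1.6)·(1) + 0.0 = 4.0
ŷ2 = (1.2)·(-4) + (1.6)·(2) + 0.0 = -1.6
ŷ3 = (1.2)·(-1) + (1.6)·(3) + 0.0 = 3.6
errors² = [2.89, 3.24, 1.0, 2.25]
MSE = 9.3800/4 = 2.345

2.345


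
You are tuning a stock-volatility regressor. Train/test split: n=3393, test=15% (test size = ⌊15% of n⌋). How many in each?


Test = ⌊3393·15/100⌋ = 508
Train = 3393 - 508 = 2885

Train: 2885, Test: 508


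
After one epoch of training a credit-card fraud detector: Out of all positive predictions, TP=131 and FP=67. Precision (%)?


Precision = TP/(TP+FP)
= 131/(131+67)
= 131/198 = 66.16%

66.16%


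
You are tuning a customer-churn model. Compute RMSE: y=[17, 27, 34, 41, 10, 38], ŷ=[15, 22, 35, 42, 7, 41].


MSE = 49/6 = 8.1667
RMSE = √(49/6) = 2.8577

2.8577


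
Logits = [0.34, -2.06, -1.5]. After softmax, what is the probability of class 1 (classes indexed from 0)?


Exponentials: e^0.34=1.4049, e^-2.06=0.1275, e^-1.5=0.2231
Sum = 1.7555
Softmax = [0.8003, 0.0726, 0.1271]
p[1] = 0.1275/1.7555 = 0.0726

0.0726


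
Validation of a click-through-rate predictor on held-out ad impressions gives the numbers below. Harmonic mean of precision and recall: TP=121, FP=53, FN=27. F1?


Precision = 121/174 = 0.6954
Recall = 121/148 = 0.8176
F1 = 2·P·R/(P+R) = 2·TP/(2·TP+FP+FN) = 242/(242+53+27) = 242/322 = 0.7516

0.7516


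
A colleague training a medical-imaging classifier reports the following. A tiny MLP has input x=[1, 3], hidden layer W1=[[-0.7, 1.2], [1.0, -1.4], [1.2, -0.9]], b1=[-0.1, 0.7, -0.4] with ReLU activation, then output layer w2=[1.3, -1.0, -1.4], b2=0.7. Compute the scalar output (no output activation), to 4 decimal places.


z1[0] = (-0.7)·(1) + (1.2)·(3) - 0.1 = 2.8
z1[1] = (1.0)·(1) + (-1.4)·(3) + 0.7 = -2.5
z1[2] = (1.2)·(1) + (-0.9)·(3) - 0.4 = -1.9
h = ReLU(z1) = [2.8, 0.0, 0.0]
output = (1.3)·(2.8) + (-1.0)·(0.0) + (-1.4)·(0.0) + 0.7 = 4.34

4.34


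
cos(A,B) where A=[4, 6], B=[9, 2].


A·B = 4·9 + 6·2 = 48
‖A‖ = √52 = 7.2111, ‖B‖ = √85 = 9.2195
cos = 48/(√52·√85) = 48/√4420 = 0.722

0.722


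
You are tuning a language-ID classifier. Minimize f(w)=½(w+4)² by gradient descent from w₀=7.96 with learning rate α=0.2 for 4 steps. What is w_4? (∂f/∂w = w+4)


step 1: grad = 7.96+4 = 11.96; w = 7.96 - 0.2·(11.96) = 5.568
step 2: grad = 5.568+4 = 9.568; w = 5.568 - 0.2·(9.568) = 3.6544
step 3: grad = 3.6544+4 = 7.6544; w = 3.6544 - 0.2·(7.6544) = 2.12352
step 4: grad = 2.12352+4 = 6.12352; w = 2.12352 - 0.2·(6.12352) = 0.898816

0.898816


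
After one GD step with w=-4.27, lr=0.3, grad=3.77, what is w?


w_new = w - α·∇
= -4.27 - 0.3·3.77
= -4.27 - 1.131
= -5.401

-5.401


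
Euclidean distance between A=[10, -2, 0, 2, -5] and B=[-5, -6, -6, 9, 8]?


d = √((10+ 5)² + (-2+ 6)² + (0+ 6)² + (2-9)² + (-5-8)²)
  = √(225 + 16 + 36 + 49 + 169)
  = √495 = 22.2486

22.2486


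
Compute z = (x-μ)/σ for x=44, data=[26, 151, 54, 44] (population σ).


μ = 68.75, σ = 48.5354
z = (44 - 68.75)/48.5354 = -0.5099

-0.5099


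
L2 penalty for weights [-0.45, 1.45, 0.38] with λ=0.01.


‖w‖₂² = (-0.45)² + (1.45)² + (0.38)²
     = 0.2025 + 2.1025 + 0.1444
     = 2.4494
λ·‖w‖₂² = 0.01·2.4494 = 0.024494

0.024494


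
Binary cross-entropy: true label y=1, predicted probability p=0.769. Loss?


BCE = -[y·ln(p) + (1-y)·ln(1-p)]
= -1·ln(0.769) - 0
= -ln(0.769) = 0.2627

0.2627


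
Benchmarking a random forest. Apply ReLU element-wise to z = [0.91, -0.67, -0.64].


ReLU(0.91) = max(0, 0.91) = 0.91
ReLU(-0.67) = max(0, -0.67) = 0.0
ReLU(-0.64) = max(0, -0.64) = 0.0
result = [0.91, 0.0, 0.0]

[0.91, 0.0, 0.0]


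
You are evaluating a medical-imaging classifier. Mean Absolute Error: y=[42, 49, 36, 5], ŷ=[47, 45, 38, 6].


Absolute errors: |42-47|=5, |49-45|=4, |36-38|=2, |5-6|=1
Sum = 12
MAE = 12/4 = 3

3


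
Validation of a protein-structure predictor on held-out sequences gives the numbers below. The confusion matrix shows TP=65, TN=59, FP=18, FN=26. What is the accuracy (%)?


Accuracy = (TP+TN)/(TP+TN+FP+FN)
= (65+59)/(168)
= 124/168 = 73.81%

73.81%


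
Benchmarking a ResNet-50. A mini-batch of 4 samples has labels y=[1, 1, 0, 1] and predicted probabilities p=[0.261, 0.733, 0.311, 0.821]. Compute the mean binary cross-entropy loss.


L[0] = -ln(0.261) = 1.3432
L[1] = -ln(0.733) = 0.3106
L[2] = -ln(1-0.311) = -ln(0.689) = 0.3725
L[3] = -ln(0.821) = 0.1972
mean = (1.3432 + 0.3106 + 0.3725 + 0.1972)/4 = 0.5559

0.5559


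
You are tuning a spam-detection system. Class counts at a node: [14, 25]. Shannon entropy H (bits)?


Probabilities: [14/39, 25/39] ≈ [0.359, 0.641]
H = -((14/39)·log₂(14/39) + (25/39)·log₂(25/39))
  = 0.9418 bits

0.9418 bits


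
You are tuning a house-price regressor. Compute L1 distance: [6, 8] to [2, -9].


d = |6-2| + |8+ 9|
  = 4 + 17
  = 21

21


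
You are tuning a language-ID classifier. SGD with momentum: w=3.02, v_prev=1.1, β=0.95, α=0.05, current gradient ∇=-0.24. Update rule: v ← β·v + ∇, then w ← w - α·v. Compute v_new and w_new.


v_new = 0.95·1.1 - 0.24 = 1.045 - 0.24 = 0.805
w_new = 3.02 - 0.05·0.805 = 3.02 - 0.04025 = 2.97975

v_new=0.805, w_new=2.97975


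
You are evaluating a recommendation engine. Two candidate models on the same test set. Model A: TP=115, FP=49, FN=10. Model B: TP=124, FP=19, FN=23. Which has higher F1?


Model A: P=115/164=0.7012, R=115/125=0.92, F1=2PR/(P+R)=2TP/(2TP+FP+FN)=230/289=0.7958
Model B: P=124/143=0.8671, R=124/147=0.8435, F1=2PR/(P+R)=2TP/(2TP+FP+FN)=248/290=0.8552
0.7958 < 0.8552 → Model B

Model B


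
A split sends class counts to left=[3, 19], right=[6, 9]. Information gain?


Parent = [9, 28], H_parent = 0.8004
H_left = 0.5746 (n=22), H_right = 0.971 (n=15)
H_children = (22/37)·0.5746 + (15/37)·0.971 = 0.7353
IG = 0.8004 - 0.7353 = 0.0651

0.0651


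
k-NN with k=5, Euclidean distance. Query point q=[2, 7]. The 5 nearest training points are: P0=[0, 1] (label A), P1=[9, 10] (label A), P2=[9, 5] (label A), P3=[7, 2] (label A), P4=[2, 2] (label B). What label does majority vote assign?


d(q,P0) = 6.3246  (label A)
d(q,P1) = 7.6158  (label A)
d(q,P2) = 7.2801  (label A)
d(q,P3) = 7.0711  (label A)
d(q,P4) = 5.0  (label B)
Votes: A=4, B=1
Majority → A

A


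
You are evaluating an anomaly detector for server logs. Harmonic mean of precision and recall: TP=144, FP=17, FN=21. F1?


Precision = 144/161 = 0.8944
Recall = 144/165 = 0.8727
F1 = 2·P·R/(P+R) = 2·TP/(2·TP+FP+FN) = 288/(288+17+21) = 288/326 = 0.8834

0.8834


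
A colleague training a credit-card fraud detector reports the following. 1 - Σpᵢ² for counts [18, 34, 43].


Probabilities: [18/95, 34/95, 43/95] ≈ [0.1895, 0.3579, 0.4526]
Σpᵢ² = (324 + 1156 + 1849)/95² = 3329/9025
Gini = 1 - Σpᵢ² = 1 - 3329/9025 = 0.6311

0.6311


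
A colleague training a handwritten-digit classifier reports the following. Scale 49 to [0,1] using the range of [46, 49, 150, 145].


min=46, max=150
(49-46)/(150-46) = 3/104 = 0.0288

0.0288


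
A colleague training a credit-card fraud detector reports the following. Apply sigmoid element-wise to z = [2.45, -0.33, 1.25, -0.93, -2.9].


σ(2.45) = 1/(1+e^-2.45) = 0.9206
σ(-0.33) = 1/(1+e^0.33) = 0.4182
σ(1.25) = 1/(1+e^-1.25) = 0.7773
σ(-0.93) = 1/(1+e^0.93) = 0.2829
σ(-2.9) = 1/(1+e^2.9) = 0.0522
result = [0.9206, 0.4182, 0.7773, 0.2829, 0.0522]

[0.9206, 0.4182, 0.7773, 0.2829, 0.0522]


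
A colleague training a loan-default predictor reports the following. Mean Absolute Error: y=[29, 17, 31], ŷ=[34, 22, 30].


Absolute errors: |29-34|=5, |17-22|=5, |31-30|=1
Sum = 11
MAE = 11/3 = 11/3

11/3


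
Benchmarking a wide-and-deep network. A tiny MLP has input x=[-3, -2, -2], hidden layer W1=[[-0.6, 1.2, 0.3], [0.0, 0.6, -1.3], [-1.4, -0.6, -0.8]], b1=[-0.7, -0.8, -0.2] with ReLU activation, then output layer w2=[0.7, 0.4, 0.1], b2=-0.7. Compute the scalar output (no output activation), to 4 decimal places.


z1[0] = (-0.6)·(-3) + (1.2)·(-2) + (0.3)·(-2) - 0.7 = -1.9
z1[1] = (0.0)·(-3) + (0.6)·(-2) + (-1.3)·(-2) - 0.8 = 0.6
z1[2] = (-1.4)·(-3) + (-0.6)·(-2) + (-0.8)·(-2) - 0.2 = 6.8
h = ReLU(z1) = [0.0, 0.6, 6.8]
output = (0.7)·(0.0) + (0.4)·(0.6) + (0.1)·(6.8) - 0.7 = 0.22

0.22


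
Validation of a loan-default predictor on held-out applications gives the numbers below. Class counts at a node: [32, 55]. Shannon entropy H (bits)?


Probabilities: [32/87, 55/87] ≈ [0.3678, 0.6322]
H = -((32/87)·log₂(32/87) + (55/87)·log₂(55/87))
  = 0.949 bits

0.949 bits


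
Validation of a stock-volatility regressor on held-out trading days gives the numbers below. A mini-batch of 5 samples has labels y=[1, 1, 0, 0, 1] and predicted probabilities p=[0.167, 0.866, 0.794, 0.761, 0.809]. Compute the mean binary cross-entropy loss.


L[0] = -ln(0.167) = 1.7898
L[1] = -ln(0.866) = 0.1439
L[2] = -ln(1-0.794) = -ln(0.206) = 1.5799
L[3] = -ln(1-0.761) = -ln(0.239) = 1.4313
L[4] = -ln(0.809) = 0.212
mean = (1.7898 + 0.1439 + 1.5799 + 1.4313 + 0.212)/5 = 1.0314

1.0314


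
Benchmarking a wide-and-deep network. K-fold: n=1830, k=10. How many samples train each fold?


Fold size = 1830/10 = 183
Training per fold = 1830 - 183 = 1647

1647


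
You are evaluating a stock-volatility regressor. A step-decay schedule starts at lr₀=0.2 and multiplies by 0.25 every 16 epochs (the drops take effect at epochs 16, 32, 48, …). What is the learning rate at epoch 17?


n_drops = ⌊17/16⌋ = 1
lr = 0.2·0.25^1 = 0.2·0.25 = 0.05

0.05


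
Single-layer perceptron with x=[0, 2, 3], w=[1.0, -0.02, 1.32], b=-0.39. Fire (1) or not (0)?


z = (0)·(1.0) + (2)·(-0.02) + (3)·(1.32) - 0.39
  = 3.53
step(z) = 1 (z≥0)

1


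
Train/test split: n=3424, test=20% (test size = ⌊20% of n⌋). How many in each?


Test = ⌊3424·20/100⌋ = 684
Train = 3424 - 684 = 2740

Train: 2740, Test: 684


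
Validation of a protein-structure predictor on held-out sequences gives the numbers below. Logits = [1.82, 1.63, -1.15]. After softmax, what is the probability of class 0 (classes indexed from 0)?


Exponentials: e^1.82=6.1719, e^1.63=5.1039, e^-1.15=0.3166
Sum = 11.5924
Softmax = [0.5324, 0.4403, 0.0273]
p[0] = 6.1719/11.5924 = 0.5324

0.5324


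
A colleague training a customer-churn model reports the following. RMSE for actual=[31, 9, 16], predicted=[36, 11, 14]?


MSE = 33/3 = 11
RMSE = √(33/3) = 3.3166

3.3166


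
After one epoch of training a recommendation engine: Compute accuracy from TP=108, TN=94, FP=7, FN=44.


Accuracy = (TP+TN)/(TP+TN+FP+FN)
= (108+94)/(253)
= 202/253 = 79.84%

79.84%


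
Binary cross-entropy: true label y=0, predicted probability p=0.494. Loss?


BCE = -[y·ln(p) + (1-y)·ln(1-p)]
= -0 - 1·ln(1-0.494)
= -ln(0.506) = 0.6812

0.6812


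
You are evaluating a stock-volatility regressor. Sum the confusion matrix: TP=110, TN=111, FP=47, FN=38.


Total = TP + TN + FP + FN
= 110 + 111 + 47 + 38
= 306
(Predicted positive: 157, predicted negative: 149)

306


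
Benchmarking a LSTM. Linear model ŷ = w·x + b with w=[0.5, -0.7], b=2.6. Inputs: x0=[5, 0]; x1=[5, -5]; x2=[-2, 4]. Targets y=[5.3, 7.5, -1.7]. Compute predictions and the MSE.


ŷ0 = (0.5)·(5) + (-0.7)·(0) + 2.6 = 5.1
ŷ1 = (0.5)·(5) + (-0.7)·(-5) + 2.6 = 8.6
ŷ2 = (0.5)·(-2) + (-0.7)·(4) + 2.6 = -1.2
errors² = [0.04, 1.21, 0.25]
MSE = 1.5000/3 = 0.5

0.5


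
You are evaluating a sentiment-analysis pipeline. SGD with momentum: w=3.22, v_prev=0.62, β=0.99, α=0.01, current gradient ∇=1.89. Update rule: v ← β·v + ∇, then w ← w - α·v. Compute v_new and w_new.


v_new = 0.99·0.62 + 1.89 = 0.6138 + 1.89 = 2.5038
w_new = 3.22 - 0.01·2.5038 = 3.22 - 0.025038 = 3.194962

v_new=2.5038, w_new=3.194962


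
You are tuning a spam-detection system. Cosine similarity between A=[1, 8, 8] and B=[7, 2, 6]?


A·B = 1·7 + 8·2 + 8·6 = 71
‖A‖ = √129 = 11.3578, ‖B‖ = √89 = 9.434
cos = 71/(√129·√89) = 71/√11481 = 0.6626

0.6626


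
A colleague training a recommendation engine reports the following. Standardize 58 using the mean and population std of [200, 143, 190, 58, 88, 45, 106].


μ = 118.5714, σ = 56.6994
z = (58 - 118.5714)/56.6994 = -1.0683

-1.0683


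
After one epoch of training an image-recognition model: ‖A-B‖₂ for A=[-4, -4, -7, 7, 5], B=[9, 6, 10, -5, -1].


d = √((-4-9)² + (-4-6)² + (-7-10)² + (7+ 5)² + (5+ 1)²)
  = √(169 + 100 + 289 + 144 + 36)
  = √738 = 27.1662

27.1662


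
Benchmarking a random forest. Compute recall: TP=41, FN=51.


Recall = TP/(TP+FN)
= 41/(41+51)
= 41/92 = 44.57%

44.57%


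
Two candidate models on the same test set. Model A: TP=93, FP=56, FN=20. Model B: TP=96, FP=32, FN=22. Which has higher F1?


Model A: P=93/149=0.6242, R=93/113=0.823, F1=2PR/(P+R)=2TP/(2TP+FP+FN)=186/262=0.7099
Model B: P=96/128=0.75, R=96/118=0.8136, F1=2PR/(P+R)=2TP/(2TP+FP+FN)=192/246=0.7805
0.7099 < 0.7805 → Model B

Model B


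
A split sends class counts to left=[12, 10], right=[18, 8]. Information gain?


Parent = [30, 18], H_parent = 0.9544
H_left = 0.994 (n=22), H_right = 0.8905 (n=26)
H_children = (22/48)·0.994 + (26/48)·0.8905 = 0.9379
IG = 0.9544 - 0.9379 = 0.0165

0.0165


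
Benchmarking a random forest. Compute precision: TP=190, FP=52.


Precision = TP/(TP+FP)
= 190/(190+52)
= 190/242 = 78.51%

78.51%


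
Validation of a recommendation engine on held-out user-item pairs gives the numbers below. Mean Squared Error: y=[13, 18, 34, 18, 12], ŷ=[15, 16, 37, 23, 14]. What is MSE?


Squared errors: (13-15)²=4, (18-16)²=4, (34-37)²=9, (18-23)²=25, (12-14)²=4
Sum = 46
MSE = 46/5 = 46/5

46/5


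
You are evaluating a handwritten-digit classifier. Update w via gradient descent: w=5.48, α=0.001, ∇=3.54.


w_new = w - α·∇
= 5.48 - 0.001·3.54
= 5.48 - 0.00354
= 5.47646

5.47646


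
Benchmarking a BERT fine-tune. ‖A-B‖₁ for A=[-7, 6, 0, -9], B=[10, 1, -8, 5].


d = |-7-10| + |6-1| + |0+ 8| + |-9-5|
  = 17 + 5 + 8 + 14
  = 44

44


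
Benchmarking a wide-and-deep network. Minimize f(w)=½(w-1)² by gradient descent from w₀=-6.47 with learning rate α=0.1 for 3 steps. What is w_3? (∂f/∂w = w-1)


step 1: grad = -6.47-1 = -7.47; w = -6.47 - 0.1·(-7.47) = -5.723
step 2: grad = -5.723-1 = -6.723; w = -5.723 - 0.1·(-6.723) = -5.0507
step 3: grad = -5.0507-1 = -6.0507; w = -5.0507 - 0.1·(-6.0507) = -4.44563

-4.44563


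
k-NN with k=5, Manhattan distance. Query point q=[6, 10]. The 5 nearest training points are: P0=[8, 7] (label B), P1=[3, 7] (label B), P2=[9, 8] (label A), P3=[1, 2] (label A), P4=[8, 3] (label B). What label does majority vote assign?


d(q,P0) = 5  (label B)
d(q,P1) = 6  (label B)
d(q,P2) = 5  (label A)
d(q,P3) = 13  (label A)
d(q,P4) = 9  (label B)
Votes: A=2, B=3
Majority → B

B


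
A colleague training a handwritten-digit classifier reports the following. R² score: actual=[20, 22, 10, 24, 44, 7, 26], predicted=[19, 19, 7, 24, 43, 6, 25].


ȳ = 21.8571
SS_res = Σ(y-ŷ)² = 22
SS_tot = Σ(y-ȳ)² = 876.86
R² = 1 - SS_res/SS_tot = 1 - 0.0251 = 0.9749

0.9749


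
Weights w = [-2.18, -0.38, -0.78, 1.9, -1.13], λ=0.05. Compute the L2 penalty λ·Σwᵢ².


‖w‖₂² = (-2.18)² + (-0.38)² + (-0.78)² + (1.9)² + (-1.13)²
     = 4.7524 + 0.1444 + 0.6084 + 3.61 + 1.2769
     = 10.3921
λ·‖w‖₂² = 0.05·10.3921 = 0.519605

0.519605


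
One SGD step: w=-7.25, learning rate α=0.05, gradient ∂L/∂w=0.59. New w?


w_new = w - α·∇
= -7.25 - 0.05·0.59
= -7.25 - 0.0295
= -7.2795

-7.2795


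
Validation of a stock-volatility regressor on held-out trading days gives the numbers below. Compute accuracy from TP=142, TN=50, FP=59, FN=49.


Accuracy = (TP+TN)/(TP+TN+FP+FN)
= (142+50)/(300)
= 192/300 = 64.0%

64.0%


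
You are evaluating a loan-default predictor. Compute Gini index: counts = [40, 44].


Probabilities: [40/84, 44/84] ≈ [0.4762, 0.5238]
Σpᵢ² = (1600 + 1936)/84² = 3536/7056
Gini = 1 - Σpᵢ² = 1 - 3536/7056 = 0.4989

0.4989


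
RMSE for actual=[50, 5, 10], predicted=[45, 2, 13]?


MSE = 43/3 = 14.3333
RMSE = √(43/3) = 3.7859

3.7859


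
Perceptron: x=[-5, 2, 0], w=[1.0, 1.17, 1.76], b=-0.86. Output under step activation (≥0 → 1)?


z = (-5)·(1.0) + (2)·(1.17) + (0)·(1.76) - 0.86
  = -3.52
step(z) = 0 (z<0)

0


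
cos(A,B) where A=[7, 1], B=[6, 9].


A·B = 7·6 + 1·9 = 51
‖A‖ = √50 = 7.0711, ‖B‖ = √117 = 10.8167
cos = 51/(√50·√117) = 51/√5850 = 0.6668

0.6668


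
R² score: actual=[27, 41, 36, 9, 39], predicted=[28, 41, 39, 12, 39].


ȳ = 30.4
SS_res = Σ(y-ŷ)² = 19
SS_tot = Σ(y-ȳ)² = 687.2
R² = 1 - SS_res/SS_tot = 1 - 0.0276 = 0.9724

0.9724


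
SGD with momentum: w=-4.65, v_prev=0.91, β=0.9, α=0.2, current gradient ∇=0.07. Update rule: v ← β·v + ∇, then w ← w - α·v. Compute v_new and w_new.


v_new = 0.9·0.91 + 0.07 = 0.819 + 0.07 = 0.889
w_new = -4.65 - 0.2·0.889 = -4.65 - 0.1778 = -4.8278

v_new=0.889, w_new=-4.8278


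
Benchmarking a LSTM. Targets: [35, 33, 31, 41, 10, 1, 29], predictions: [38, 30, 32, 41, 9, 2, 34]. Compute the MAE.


Absolute errors: |35-38|=3, |33-30|=3, |31-32|=1, |41-41|=0, |10-9|=1, |1-2|=1, |29-34|=5
Sum = 14
MAE = 14/7 = 2

2


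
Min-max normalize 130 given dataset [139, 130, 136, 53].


min=53, max=139
(130-53)/(139-53) = 77/86 = 0.8953

0.8953


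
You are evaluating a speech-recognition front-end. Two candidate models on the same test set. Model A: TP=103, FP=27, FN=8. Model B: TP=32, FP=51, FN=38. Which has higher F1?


Model A: P=103/130=0.7923, R=103/111=0.9279, F1=2PR/(P+R)=2TP/(2TP+FP+FN)=206/241=0.8548
Model B: P=32/83=0.3855, R=32/70=0.4571, F1=2PR/(P+R)=2TP/(2TP+FP+FN)=64/153=0.4183
0.8548 > 0.4183 → Model A

Model A


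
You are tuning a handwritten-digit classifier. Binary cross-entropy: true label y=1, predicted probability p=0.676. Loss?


BCE = -[y·ln(p) + (1-y)·ln(1-p)]
= -1·ln(0.676) - 0
= -ln(0.676) = 0.3916

0.3916


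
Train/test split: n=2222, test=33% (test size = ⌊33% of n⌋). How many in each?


Test = ⌊2222·33/100⌋ = 733
Train = 2222 - 733 = 1489

Train: 1489, Test: 733


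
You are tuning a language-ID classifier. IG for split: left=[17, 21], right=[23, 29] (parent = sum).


Parent = [40, 50], H_parent = 0.9911
H_left = 0.992 (n=38), H_right = 0.9904 (n=52)
H_children = (38/90)·0.992 + (52/90)·0.9904 = 0.9911
IG = 0.9911 - 0.9911 = 0.0

0.0


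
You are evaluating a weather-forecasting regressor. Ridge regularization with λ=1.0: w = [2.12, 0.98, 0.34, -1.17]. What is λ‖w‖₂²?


‖w‖₂² = (2.12)² + (0.98)² + (0.34)² + (-1.17)²
     = 4.4944 + 0.9604 + 0.1156 + 1.3689
     = 6.9393
λ·‖w‖₂² = 1.0·6.9393 = 6.9393

6.9393


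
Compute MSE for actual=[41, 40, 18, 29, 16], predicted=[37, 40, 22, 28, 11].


Squared errors: (41-37)²=16, (40-40)²=0, (18-22)²=16, (29-28)²=1, (16-11)²=25
Sum = 58
MSE = 58/5 = 58/5

58/5


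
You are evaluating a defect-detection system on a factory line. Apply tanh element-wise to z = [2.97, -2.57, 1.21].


tanh(2.97) = 0.9947
tanh(-2.57) = -0.9884
tanh(1.21) = 0.8367
result = [0.9947, -0.9884, 0.8367]

[0.9947, -0.9884, 0.8367]


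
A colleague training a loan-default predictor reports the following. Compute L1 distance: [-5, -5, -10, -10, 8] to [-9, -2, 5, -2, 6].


d = |-5+ 9| + |-5+ 2| + |-10-5| + |-10+ 2| + |8-6|
  = 4 + 3 + 15 + 8 + 2
  = 32

32


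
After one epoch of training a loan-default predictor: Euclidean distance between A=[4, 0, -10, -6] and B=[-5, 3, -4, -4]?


d = √((4+ 5)² + (0-3)² + (-10+ 4)² + (-6+ 4)²)
  = √(81 + 9 + 36 + 4)
  = √130 = 11.4018

11.4018


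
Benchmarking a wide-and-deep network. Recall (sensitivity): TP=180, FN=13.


Recall = TP/(TP+FN)
= 180/(180+13)
= 180/193 = 93.26%

93.26%


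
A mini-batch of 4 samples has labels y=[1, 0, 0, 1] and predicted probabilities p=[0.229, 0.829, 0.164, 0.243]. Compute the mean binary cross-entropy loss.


L[0] = -ln(0.229) = 1.474
L[1] = -ln(1-0.829) = -ln(0.171) = 1.7661
L[2] = -ln(1-0.164) = -ln(0.836) = 0.1791
L[3] = -ln(0.243) = 1.4147
mean = (1.474 + 1.7661 + 0.1791 + 1.4147)/4 = 1.2085

1.2085


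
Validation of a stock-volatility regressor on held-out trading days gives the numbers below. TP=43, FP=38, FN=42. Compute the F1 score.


Precision = 43/81 = 0.5309
Recall = 43/85 = 0.5059
F1 = 2·P·R/(P+R) = 2·TP/(2·TP+FP+FN) = 86/(86+38+42) = 86/166 = 0.5181

0.5181


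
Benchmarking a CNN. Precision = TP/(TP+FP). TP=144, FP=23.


Precision = TP/(TP+FP)
= 144/(144+23)
= 144/167 = 86.23%

86.23%


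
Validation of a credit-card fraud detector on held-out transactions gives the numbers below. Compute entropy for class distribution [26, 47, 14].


Probabilities: [26/87, 47/87, 14/87] ≈ [0.2989, 0.5402, 0.1609]
H = -((26/87)·log₂(26/87) + (47/87)·log₂(47/87) + (14/87)·log₂(14/87))
  = 1.4248 bits

1.4248 bits


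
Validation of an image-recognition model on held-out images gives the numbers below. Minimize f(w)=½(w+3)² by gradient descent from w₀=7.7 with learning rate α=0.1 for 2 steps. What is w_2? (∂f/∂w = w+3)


step 1: grad = 7.7+3 = 10.7; w = 7.7 - 0.1·(10.7) = 6.63
step 2: grad = 6.63+3 = 9.63; w = 6.63 - 0.1·(9.63) = 5.667

5.667


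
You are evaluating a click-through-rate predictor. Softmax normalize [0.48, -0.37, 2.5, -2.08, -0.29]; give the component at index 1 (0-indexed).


Exponentials: e^0.48=1.6161, e^-0.37=0.6907, e^2.5=12.1825, e^-2.08=0.1249, e^-0.29=0.7483
Sum = 15.3625
Softmax = [0.1052, 0.045, 0.793, 0.0081, 0.0487]
p[1] = 0.6907/15.3625 = 0.045

0.045


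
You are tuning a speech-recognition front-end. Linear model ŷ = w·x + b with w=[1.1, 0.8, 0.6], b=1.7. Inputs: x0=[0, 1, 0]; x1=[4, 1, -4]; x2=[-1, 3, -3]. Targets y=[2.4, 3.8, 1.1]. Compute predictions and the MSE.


ŷ0 = (1.1)·(0) + (0.8)·(1) + (0.6)·(0) + 1.7 = 2.5
ŷ1 = (1.1)·(4) + (0.8)·(1) + (0.6)·(-4) + 1.7 = 4.5
ŷ2 = (1.1)·(-1) + (0.8)·(3) + (0.6)·(-3) + 1.7 = 1.2
errors² = [0.01, 0.49, 0.01]
MSE = 0.5100/3 = 0.17

0.17


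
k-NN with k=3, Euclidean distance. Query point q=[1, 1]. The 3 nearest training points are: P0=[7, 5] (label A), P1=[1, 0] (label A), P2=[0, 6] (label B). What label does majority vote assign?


d(q,P0) = 7.2111  (label A)
d(q,P1) = 1.0  (label A)
d(q,P2) = 5.099  (label B)
Votes: A=2, B=1
Majority → A

A


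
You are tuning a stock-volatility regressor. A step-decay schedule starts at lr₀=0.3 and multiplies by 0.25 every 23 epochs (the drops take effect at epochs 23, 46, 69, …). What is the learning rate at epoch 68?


n_drops = ⌊68/23⌋ = 2
lr = 0.3·0.25^2 = 0.3·0.0625 = 0.01875

0.01875


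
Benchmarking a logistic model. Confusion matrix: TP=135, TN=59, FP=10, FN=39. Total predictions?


Total = TP + TN + FP + FN
= 135 + 59 + 10 + 39
= 243
(Predicted positive: 145, predicted negative: 98)

243


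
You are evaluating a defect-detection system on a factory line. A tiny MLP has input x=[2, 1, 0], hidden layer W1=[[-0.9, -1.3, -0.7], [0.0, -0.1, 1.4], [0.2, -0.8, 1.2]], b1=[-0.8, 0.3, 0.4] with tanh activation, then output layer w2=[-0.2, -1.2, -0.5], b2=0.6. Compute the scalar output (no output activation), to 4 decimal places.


z1[0] = (-0.9)·(2) + (-1.3)·(1) + (-0.7)·(0) - 0.8 = -3.9
z1[1] = (0.0)·(2) + (-0.1)·(1) + (1.4)·(0) + 0.3 = 0.2
z1[2] = (0.2)·(2) + (-0.8)·(1) + (1.2)·(0) + 0.4 = 0.0
h = tanh(z1) = [-0.9992, 0.1974, 0.0]
output = (-0.2)·(-0.9992) + (-1.2)·(0.1974) + (-0.5)·(0.0) + 0.6 = 0.563

0.563


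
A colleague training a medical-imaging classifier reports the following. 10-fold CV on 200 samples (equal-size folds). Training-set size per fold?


Fold size = 200/10 = 20
Training per fold = 200 - 20 = 180

180


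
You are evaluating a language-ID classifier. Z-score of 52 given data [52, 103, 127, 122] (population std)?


μ = 101, σ = 29.6732
z = (52 - 101)/29.6732 = -1.6513

-1.6513
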